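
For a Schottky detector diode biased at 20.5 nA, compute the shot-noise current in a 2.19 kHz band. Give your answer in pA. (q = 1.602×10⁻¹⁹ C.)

3.79 pA

I_n = √(2qI·B)
2qI·B = 2 × 1.602×10⁻¹⁹ × 2.05×10⁻⁸ × 2.19×10³ = 1.44×10⁻²³ A²
I_n = √(1.44×10⁻²³) = 3.79×10⁻¹² A = 3.79 pA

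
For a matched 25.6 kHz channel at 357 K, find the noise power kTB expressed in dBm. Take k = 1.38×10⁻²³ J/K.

P_n = kTB = 1.38×10⁻²³ × 357 × 2.56×10⁴ = 1.26×10⁻¹⁶ W
In dBm: 10 log₁₀(1.26×10⁻¹⁶ / 10⁻³) = −129.0 dBm

−129.0 dBm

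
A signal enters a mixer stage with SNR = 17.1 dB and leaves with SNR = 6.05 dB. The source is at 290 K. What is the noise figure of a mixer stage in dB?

NF (dB) = SNR_in(dB) − SNR_out(dB) when the source is at T₀
NF = 17.1 − 6.05 = 11.05 dB

11.05 dB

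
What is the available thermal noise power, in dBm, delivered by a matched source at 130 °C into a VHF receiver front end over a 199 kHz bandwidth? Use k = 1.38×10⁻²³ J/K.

−119.6 dBm

T = 130 °C + 273.15 = 403.15 K
P_n = kTB = 1.38×10⁻²³ × 403.15 × 1.99×10⁵ = 1.11×10⁻¹⁵ W
In dBm: 10 log₁₀(1.11×10⁻¹⁵ / 10⁻³) = −119.6 dBm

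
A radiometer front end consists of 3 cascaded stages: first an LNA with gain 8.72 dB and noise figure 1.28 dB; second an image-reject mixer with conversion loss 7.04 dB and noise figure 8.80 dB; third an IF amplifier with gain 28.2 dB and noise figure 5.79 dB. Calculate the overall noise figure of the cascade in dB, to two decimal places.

Convert to linear (a loss of L dB is a gain of −L dB): F_i = 10^(NF_i/10), G_i = 10^(G_i,dB/10)
  Stage 1: F_1 = 10^(1.28/10) = 1.343, G_1 = 10^(8.72/10) = 7.447
  Stage 2: F_2 = 10^(8.80/10) = 7.586, G_2 = 10^(−7.04/10) = 0.1977
  Stage 3: F_3 = 10^(5.79/10) = 3.793, G_3 = 10^(28.2/10) = 660.7
Friis cascade:
  F = 1.343 + (7.586 − 1)/7.447 + (3.793 − 1)/1.472 = 4.124
NF = 10 log₁₀(4.124) = 6.15 dB

6.15 dB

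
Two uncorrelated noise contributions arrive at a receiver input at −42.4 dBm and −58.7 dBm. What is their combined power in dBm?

Convert to linear, add, convert back:
P₁ = 5.75×10⁻⁸ W, P₂ = 1.35×10⁻⁹ W
P_tot = 5.89×10⁻⁸ W → 10 log₁₀(P_tot / 10⁻³) = −42.3 dBm

−42.3 dBm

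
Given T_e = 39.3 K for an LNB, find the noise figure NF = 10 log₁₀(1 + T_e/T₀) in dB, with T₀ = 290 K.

F = 1 + T_e/T₀ = 1 + 39.3/290 = 1.13552
NF = 10 log₁₀(1.13552) = 0.552 dB

0.552 dB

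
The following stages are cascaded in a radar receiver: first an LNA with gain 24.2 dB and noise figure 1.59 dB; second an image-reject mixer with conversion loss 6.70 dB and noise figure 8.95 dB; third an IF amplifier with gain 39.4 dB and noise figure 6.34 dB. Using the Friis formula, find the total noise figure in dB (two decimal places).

1.84 dB

Convert to linear (a loss of L dB is a gain of −L dB): F_i = 10^(NF_i/10), G_i = 10^(G_i,dB/10)
  Stage 1: F_1 = 10^(1.59/10) = 1.442, G_1 = 10^(24.2/10) = 263.0
  Stage 2: F_2 = 10^(8.95/10) = 7.852, G_2 = 10^(−6.70/10) = 0.2138
  Stage 3: F_3 = 10^(6.34/10) = 4.305, G_3 = 10^(39.4/10) = 8710
Friis cascade:
  F = 1.442 + (7.852 − 1)/263.0 + (4.305 − 1)/56.23 = 1.527
NF = 10 log₁₀(1.527) = 1.84 dB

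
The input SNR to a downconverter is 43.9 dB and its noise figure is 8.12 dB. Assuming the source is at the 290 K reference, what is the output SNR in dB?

35.78 dB

By definition F = SNR_in/SNR_out, so in dB: SNR_out = SNR_in − NF
SNR_out = 43.9 − 8.12 = 35.78 dB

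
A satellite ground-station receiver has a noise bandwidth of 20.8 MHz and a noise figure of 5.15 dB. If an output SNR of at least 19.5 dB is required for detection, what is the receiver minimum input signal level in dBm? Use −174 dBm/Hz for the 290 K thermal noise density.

Sensitivity = −174 + 10 log₁₀(B) + NF + SNR_min
= −174 + 73.18 + 5.15 + 19.5
= −76.17 dBm → −76.2 dBm

−76.2 dBm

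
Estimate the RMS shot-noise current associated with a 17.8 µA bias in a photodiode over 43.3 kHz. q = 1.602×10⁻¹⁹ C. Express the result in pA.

I_n = √(2qI·B)
2qI·B = 2 × 1.602×10⁻¹⁹ × 1.78×10⁻⁵ × 4.33×10⁴ = 2.47×10⁻¹⁹ A²
I_n = √(2.47×10⁻¹⁹) = 4.97×10⁻¹⁰ A = 497 pA

497 pA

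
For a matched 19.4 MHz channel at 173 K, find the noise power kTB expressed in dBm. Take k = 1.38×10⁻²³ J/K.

P_n = kTB = 1.38×10⁻²³ × 173 × 1.94×10⁷ = 4.63×10⁻¹⁴ W
In dBm: 10 log₁₀(4.63×10⁻¹⁴ / 10⁻³) = −103.3 dBm

−103.3 dBm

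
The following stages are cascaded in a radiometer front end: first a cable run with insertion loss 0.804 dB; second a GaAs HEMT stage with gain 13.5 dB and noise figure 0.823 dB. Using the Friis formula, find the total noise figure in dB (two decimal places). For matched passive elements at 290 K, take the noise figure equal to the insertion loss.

Convert to linear (a loss of L dB is a gain of −L dB): F_i = 10^(NF_i/10), G_i = 10^(G_i,dB/10)
  Stage 1: F_1 = 10^(0.804/10) = 1.203, G_1 = 10^(−0.804/10) = 0.8310
  Stage 2: F_2 = 10^(0.823/10) = 1.209, G_2 = 10^(13.5/10) = 22.39
Friis cascade:
  F = 1.203 + (1.209 − 1)/0.8310 = 1.454
NF = 10 log₁₀(1.454) = 1.63 dB

1.63 dB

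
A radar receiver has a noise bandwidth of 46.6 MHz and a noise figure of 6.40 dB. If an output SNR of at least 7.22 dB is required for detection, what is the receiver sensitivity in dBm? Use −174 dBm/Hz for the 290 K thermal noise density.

−83.7 dBm

Sensitivity = −174 + 10 log₁₀(B) + NF + SNR_min
= −174 + 76.68 + 6.40 + 7.22
= −83.70 dBm → −83.7 dBm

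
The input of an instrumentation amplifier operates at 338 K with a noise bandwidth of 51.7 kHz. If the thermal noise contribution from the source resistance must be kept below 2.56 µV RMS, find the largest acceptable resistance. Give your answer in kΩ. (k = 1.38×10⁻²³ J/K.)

Johnson–Nyquist: V_n = √(4kTRB) ⇒ R = V_n² / (4kTB)
4kTB = 4 × 1.38×10⁻²³ × 338 × 5.17×10⁴ = 9.65×10⁻¹⁶
R = (2.56×10⁻⁶)² / 9.65×10⁻¹⁶ = 6.79×10³ Ω = 6.79 kΩ

6.79 kΩ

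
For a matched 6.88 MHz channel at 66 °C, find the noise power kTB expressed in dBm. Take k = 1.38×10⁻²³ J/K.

−104.9 dBm

T = 66 °C + 273.15 = 339.15 K
P_n = kTB = 1.38×10⁻²³ × 339.15 × 6.88×10⁶ = 3.22×10⁻¹⁴ W
In dBm: 10 log₁₀(3.22×10⁻¹⁴ / 10⁻³) = −104.9 dBm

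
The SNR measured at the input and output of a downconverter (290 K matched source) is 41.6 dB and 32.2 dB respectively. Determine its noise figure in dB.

NF (dB) = SNR_in(dB) − SNR_out(dB) when the source is at T₀
NF = 41.6 − 32.2 = 9.4 dB

9.4 dB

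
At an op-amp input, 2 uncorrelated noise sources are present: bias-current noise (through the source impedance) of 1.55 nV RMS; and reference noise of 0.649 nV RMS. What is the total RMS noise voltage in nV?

1.68 nV

Uncorrelated sources add in power (mean-square): V_tot = √(ΣV_i²)
V_tot = √[(1.55×10⁻⁹)² + (6.49×10⁻¹⁰)²] = 1.68×10⁻⁹ V = 1.68 nV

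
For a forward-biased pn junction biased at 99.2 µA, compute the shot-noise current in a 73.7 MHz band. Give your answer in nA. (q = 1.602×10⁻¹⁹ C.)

48.4 nA

I_n = √(2qI·B)
2qI·B = 2 × 1.602×10⁻¹⁹ × 9.92×10⁻⁵ × 7.37×10⁷ = 2.34×10⁻¹⁵ A²
I_n = √(2.34×10⁻¹⁵) = 4.84×10⁻⁸ A = 48.4 nA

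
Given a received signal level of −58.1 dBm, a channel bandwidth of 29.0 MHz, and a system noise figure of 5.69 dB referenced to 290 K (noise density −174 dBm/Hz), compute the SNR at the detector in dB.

35.6 dB

Noise floor: N = −174 + 10 log₁₀(B) + NF
10 log₁₀(2.90×10⁷) = 74.62 dB
N = −174 + 74.62 + 5.69 = −93.69 dBm
SNR = P_sig − N = −58.1 − (−93.69) = 35.59 dB → 35.6 dB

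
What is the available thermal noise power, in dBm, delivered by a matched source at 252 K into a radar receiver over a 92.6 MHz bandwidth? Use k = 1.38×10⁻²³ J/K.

P_n = kTB = 1.38×10⁻²³ × 252 × 9.26×10⁷ = 3.22×10⁻¹³ W
In dBm: 10 log₁₀(3.22×10⁻¹³ / 10⁻³) = −94.9 dBm

−94.9 dBm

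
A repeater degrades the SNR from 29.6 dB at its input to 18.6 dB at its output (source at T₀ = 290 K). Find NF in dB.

11.0 dB

NF (dB) = SNR_in(dB) − SNR_out(dB) when the source is at T₀
NF = 29.6 − 18.6 = 11.0 dB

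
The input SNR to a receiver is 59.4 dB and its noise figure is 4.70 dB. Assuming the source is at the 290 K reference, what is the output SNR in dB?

54.70 dB

By definition F = SNR_in/SNR_out, so in dB: SNR_out = SNR_in − NF
SNR_out = 59.4 − 4.70 = 54.70 dB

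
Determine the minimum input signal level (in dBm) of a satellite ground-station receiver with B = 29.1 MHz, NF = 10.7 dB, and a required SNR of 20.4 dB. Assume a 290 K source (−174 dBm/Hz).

−68.3 dBm

Sensitivity = −174 + 10 log₁₀(B) + NF + SNR_min
= −174 + 74.64 + 10.7 + 20.4
= −68.26 dBm → −68.3 dBm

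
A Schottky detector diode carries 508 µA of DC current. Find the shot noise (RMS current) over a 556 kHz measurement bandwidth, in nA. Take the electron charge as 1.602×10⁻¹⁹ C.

9.51 nA

I_n = √(2qI·B)
2qI·B = 2 × 1.602×10⁻¹⁹ × 5.08×10⁻⁴ × 5.56×10⁵ = 9.05×10⁻¹⁷ A²
I_n = √(9.05×10⁻¹⁷) = 9.51×10⁻⁹ A = 9.51 nA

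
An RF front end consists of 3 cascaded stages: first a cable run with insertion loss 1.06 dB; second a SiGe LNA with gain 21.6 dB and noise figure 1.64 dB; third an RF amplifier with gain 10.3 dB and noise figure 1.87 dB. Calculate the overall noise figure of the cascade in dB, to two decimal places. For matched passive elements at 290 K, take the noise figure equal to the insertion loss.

Convert to linear (a loss of L dB is a gain of −L dB): F_i = 10^(NF_i/10), G_i = 10^(G_i,dB/10)
  Stage 1: F_1 = 10^(1.06/10) = 1.276, G_1 = 10^(−1.06/10) = 0.7834
  Stage 2: F_2 = 10^(1.64/10) = 1.459, G_2 = 10^(21.6/10) = 144.5
  Stage 3: F_3 = 10^(1.87/10) = 1.538, G_3 = 10^(10.3/10) = 10.72
Friis cascade:
  F = 1.276 + (1.459 − 1)/0.7834 + (1.538 − 1)/113.2 = 1.867
NF = 10 log₁₀(1.867) = 2.71 dB

2.71 dB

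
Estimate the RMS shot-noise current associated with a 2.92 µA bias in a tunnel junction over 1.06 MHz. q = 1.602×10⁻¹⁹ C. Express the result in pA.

996 pA

I_n = √(2qI·B)
2qI·B = 2 × 1.602×10⁻¹⁹ × 2.92×10⁻⁶ × 1.06×10⁶ = 9.92×10⁻¹⁹ A²
I_n = √(9.92×10⁻¹⁹) = 9.96×10⁻¹⁰ A = 996 pA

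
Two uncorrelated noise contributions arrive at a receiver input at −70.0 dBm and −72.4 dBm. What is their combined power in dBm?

Convert to linear, add, convert back:
P₁ = 1.00×10⁻¹⁰ W, P₂ = 5.75×10⁻¹¹ W
P_tot = 1.58×10⁻¹⁰ W → 10 log₁₀(P_tot / 10⁻³) = −68.0 dBm

−68.0 dBm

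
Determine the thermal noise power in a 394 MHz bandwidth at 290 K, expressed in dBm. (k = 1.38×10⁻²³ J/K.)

−88.0 dBm

P_n = kTB = 1.38×10⁻²³ × 290 × 3.94×10⁸ = 1.58×10⁻¹² W
In dBm: 10 log₁₀(1.58×10⁻¹² / 10⁻³) = −88.0 dBm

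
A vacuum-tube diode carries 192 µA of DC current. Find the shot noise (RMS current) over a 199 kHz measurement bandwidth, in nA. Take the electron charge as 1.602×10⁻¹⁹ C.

3.50 nA

I_n = √(2qI·B)
2qI·B = 2 × 1.602×10⁻¹⁹ × 1.92×10⁻⁴ × 1.99×10⁵ = 1.22×10⁻¹⁷ A²
I_n = √(1.22×10⁻¹⁷) = 3.50×10⁻⁹ A = 3.50 nA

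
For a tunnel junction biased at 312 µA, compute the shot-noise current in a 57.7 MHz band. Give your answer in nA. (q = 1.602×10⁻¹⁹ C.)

75.9 nA

I_n = √(2qI·B)
2qI·B = 2 × 1.602×10⁻¹⁹ × 3.12×10⁻⁴ × 5.77×10⁷ = 5.77×10⁻¹⁵ A²
I_n = √(5.77×10⁻¹⁵) = 7.59×10⁻⁸ A = 75.9 nA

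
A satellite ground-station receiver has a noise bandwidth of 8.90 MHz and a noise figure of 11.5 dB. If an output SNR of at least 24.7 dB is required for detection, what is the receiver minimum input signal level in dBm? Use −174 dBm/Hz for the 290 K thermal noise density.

Sensitivity = −174 + 10 log₁₀(B) + NF + SNR_min
= −174 + 69.49 + 11.5 + 24.7
= −68.31 dBm → −68.3 dBm

−68.3 dBm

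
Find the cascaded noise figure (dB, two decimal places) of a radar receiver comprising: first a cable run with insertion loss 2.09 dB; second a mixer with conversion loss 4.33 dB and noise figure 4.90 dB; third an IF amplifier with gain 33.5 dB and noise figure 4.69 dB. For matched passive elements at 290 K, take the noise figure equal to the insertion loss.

11.31 dB

Convert to linear (a loss of L dB is a gain of −L dB): F_i = 10^(NF_i/10), G_i = 10^(G_i,dB/10)
  Stage 1: F_1 = 10^(2.09/10) = 1.618, G_1 = 10^(−2.09/10) = 0.6180
  Stage 2: F_2 = 10^(4.90/10) = 3.090, G_2 = 10^(−4.33/10) = 0.3690
  Stage 3: F_3 = 10^(4.69/10) = 2.944, G_3 = 10^(33.5/10) = 2239
Friis cascade:
  F = 1.618 + (3.090 − 1)/0.6180 + (2.944 − 1)/0.2280 = 13.53
NF = 10 log₁₀(13.53) = 11.31 dB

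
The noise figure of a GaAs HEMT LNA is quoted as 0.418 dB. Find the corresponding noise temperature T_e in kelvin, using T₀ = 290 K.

F = 10^(0.418/10) = 1.10103
T_e = (F − 1)·T₀ = (1.10103 − 1) × 290 = 29.3 K

29.3 K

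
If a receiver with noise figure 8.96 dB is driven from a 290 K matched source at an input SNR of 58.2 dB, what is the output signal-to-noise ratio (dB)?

By definition F = SNR_in/SNR_out, so in dB: SNR_out = SNR_in − NF
SNR_out = 58.2 − 8.96 = 49.24 dB

49.24 dB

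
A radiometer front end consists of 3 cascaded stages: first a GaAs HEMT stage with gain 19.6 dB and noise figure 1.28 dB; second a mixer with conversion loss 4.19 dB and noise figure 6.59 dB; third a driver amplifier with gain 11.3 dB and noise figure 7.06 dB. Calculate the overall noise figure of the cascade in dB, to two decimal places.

1.76 dB

Convert to linear (a loss of L dB is a gain of −L dB): F_i = 10^(NF_i/10), G_i = 10^(G_i,dB/10)
  Stage 1: F_1 = 10^(1.28/10) = 1.343, G_1 = 10^(19.6/10) = 91.20
  Stage 2: F_2 = 10^(6.59/10) = 4.560, G_2 = 10^(−4.19/10) = 0.3811
  Stage 3: F_3 = 10^(7.06/10) = 5.082, G_3 = 10^(11.3/10) = 13.49
Friis cascade:
  F = 1.343 + (4.560 − 1)/91.20 + (5.082 − 1)/34.75 = 1.499
NF = 10 log₁₀(1.499) = 1.76 dB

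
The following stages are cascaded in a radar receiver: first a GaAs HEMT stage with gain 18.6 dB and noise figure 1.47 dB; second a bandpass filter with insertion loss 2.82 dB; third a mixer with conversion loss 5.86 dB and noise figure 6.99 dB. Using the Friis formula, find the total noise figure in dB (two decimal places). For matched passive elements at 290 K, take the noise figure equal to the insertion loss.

Convert to linear (a loss of L dB is a gain of −L dB): F_i = 10^(NF_i/10), G_i = 10^(G_i,dB/10)
  Stage 1: F_1 = 10^(1.47/10) = 1.403, G_1 = 10^(18.6/10) = 72.44
  Stage 2: F_2 = 10^(2.82/10) = 1.914, G_2 = 10^(−2.82/10) = 0.5224
  Stage 3: F_3 = 10^(6.99/10) = 5.000, G_3 = 10^(−5.86/10) = 0.2594
Friis cascade:
  F = 1.403 + (1.914 − 1)/72.44 + (5.000 − 1)/37.84 = 1.521
NF = 10 log₁₀(1.521) = 1.82 dB

1.82 dB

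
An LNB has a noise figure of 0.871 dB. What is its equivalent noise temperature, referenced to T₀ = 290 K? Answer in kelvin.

F = 10^(0.871/10) = 1.22208
T_e = (F − 1)·T₀ = (1.22208 − 1) × 290 = 64.4 K

64.4 K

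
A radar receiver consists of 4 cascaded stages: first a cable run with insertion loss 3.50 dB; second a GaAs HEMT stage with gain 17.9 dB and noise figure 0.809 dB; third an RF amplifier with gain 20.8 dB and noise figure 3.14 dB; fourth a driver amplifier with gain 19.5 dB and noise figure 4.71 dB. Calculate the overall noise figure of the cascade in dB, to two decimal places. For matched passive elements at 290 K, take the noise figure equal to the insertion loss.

Convert to linear (a loss of L dB is a gain of −L dB): F_i = 10^(NF_i/10), G_i = 10^(G_i,dB/10)
  Stage 1: F_1 = 10^(3.50/10) = 2.239, G_1 = 10^(−3.50/10) = 0.4467
  Stage 2: F_2 = 10^(0.809/10) = 1.205, G_2 = 10^(17.9/10) = 61.66
  Stage 3: F_3 = 10^(3.14/10) = 2.061, G_3 = 10^(20.8/10) = 120.2
  Stage 4: F_4 = 10^(4.71/10) = 2.958, G_4 = 10^(19.5/10) = 89.13
Friis cascade:
  F = 2.239 + (1.205 − 1)/0.4467 + (2.061 − 1)/27.54 + (2.958 − 1)/3311 = 2.736
NF = 10 log₁₀(2.736) = 4.37 dB

4.37 dB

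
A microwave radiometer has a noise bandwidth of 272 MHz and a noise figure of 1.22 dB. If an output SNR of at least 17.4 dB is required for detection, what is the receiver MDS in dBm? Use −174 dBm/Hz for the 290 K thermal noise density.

−71.0 dBm

Sensitivity = −174 + 10 log₁₀(B) + NF + SNR_min
= −174 + 84.35 + 1.22 + 17.4
= −71.03 dBm → −71.0 dBm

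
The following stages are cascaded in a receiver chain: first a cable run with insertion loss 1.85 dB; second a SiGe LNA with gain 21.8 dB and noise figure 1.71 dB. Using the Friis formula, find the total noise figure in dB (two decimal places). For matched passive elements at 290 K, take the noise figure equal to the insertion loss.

Convert to linear (a loss of L dB is a gain of −L dB): F_i = 10^(NF_i/10), G_i = 10^(G_i,dB/10)
  Stage 1: F_1 = 10^(1.85/10) = 1.531, G_1 = 10^(−1.85/10) = 0.6531
  Stage 2: F_2 = 10^(1.71/10) = 1.483, G_2 = 10^(21.8/10) = 151.4
Friis cascade:
  F = 1.531 + (1.483 − 1)/0.6531 = 2.270
NF = 10 log₁₀(2.270) = 3.56 dB

3.56 dB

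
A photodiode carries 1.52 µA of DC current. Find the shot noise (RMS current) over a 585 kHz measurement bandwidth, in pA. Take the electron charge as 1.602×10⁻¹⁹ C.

534 pA

I_n = √(2qI·B)
2qI·B = 2 × 1.602×10⁻¹⁹ × 1.52×10⁻⁶ × 5.85×10⁵ = 2.85×10⁻¹⁹ A²
I_n = √(2.85×10⁻¹⁹) = 5.34×10⁻¹⁰ A = 534 pA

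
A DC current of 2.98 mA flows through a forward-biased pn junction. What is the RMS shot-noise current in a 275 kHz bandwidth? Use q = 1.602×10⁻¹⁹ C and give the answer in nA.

16.2 nA

I_n = √(2qI·B)
2qI·B = 2 × 1.602×10⁻¹⁹ × 2.98×10⁻³ × 2.75×10⁵ = 2.63×10⁻¹⁶ A²
I_n = √(2.63×10⁻¹⁶) = 1.62×10⁻⁸ A = 16.2 nA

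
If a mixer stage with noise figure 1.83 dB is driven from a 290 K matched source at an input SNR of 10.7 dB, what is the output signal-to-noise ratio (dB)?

By definition F = SNR_in/SNR_out, so in dB: SNR_out = SNR_in − NF
SNR_out = 10.7 − 1.83 = 8.87 dB

8.87 dB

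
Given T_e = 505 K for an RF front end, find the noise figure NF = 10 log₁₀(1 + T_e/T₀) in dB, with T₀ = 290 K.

F = 1 + T_e/T₀ = 1 + 505/290 = 2.74138
NF = 10 log₁₀(2.74138) = 4.38 dB

4.38 dB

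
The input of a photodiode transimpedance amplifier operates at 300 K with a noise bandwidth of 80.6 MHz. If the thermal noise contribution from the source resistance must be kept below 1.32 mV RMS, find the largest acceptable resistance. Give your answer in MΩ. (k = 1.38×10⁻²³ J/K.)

Johnson–Nyquist: V_n = √(4kTRB) ⇒ R = V_n² / (4kTB)
4kTB = 4 × 1.38×10⁻²³ × 300 × 8.06×10⁷ = 1.33×10⁻¹²
R = (1.32×10⁻³)² / 1.33×10⁻¹² = 1.31×10⁶ Ω = 1.31 MΩ

1.31 MΩ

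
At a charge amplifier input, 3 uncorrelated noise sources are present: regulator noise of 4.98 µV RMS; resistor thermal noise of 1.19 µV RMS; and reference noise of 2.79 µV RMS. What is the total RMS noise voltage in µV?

5.83 µV

Uncorrelated sources add in power (mean-square): V_tot = √(ΣV_i²)
V_tot = √[(4.98×10⁻⁶)² + (1.19×10⁻⁶)² + (2.79×10⁻⁶)²] = 5.83×10⁻⁶ V = 5.83 µV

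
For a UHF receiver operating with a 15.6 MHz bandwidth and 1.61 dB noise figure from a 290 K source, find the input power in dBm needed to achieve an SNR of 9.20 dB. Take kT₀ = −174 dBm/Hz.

Sensitivity = −174 + 10 log₁₀(B) + NF + SNR_min
= −174 + 71.93 + 1.61 + 9.20
= −91.26 dBm → −91.3 dBm

−91.3 dBm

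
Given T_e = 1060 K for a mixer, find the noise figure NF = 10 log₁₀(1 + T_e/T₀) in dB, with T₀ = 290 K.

6.68 dB

F = 1 + T_e/T₀ = 1 + 1060/290 = 4.65517
NF = 10 log₁₀(4.65517) = 6.68 dB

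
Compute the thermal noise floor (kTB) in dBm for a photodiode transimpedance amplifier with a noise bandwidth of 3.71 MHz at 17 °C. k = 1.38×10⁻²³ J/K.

T = 17 °C + 273.15 = 290.15 K
P_n = kTB = 1.38×10⁻²³ × 290.15 × 3.71×10⁶ = 1.49×10⁻¹⁴ W
In dBm: 10 log₁₀(1.49×10⁻¹⁴ / 10⁻³) = −108.3 dBm

−108.3 dBm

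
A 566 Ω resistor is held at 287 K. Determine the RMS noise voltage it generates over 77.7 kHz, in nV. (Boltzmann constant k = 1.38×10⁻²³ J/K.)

835 nV

V_n = √(4kTRB)
4kTRB = 4 × 1.38×10⁻²³ × 287 × 5.66×10² × 7.77×10⁴ = 6.97×10⁻¹³ V²
V_n = √(6.97×10⁻¹³) = 8.35×10⁻⁷ V = 835 nV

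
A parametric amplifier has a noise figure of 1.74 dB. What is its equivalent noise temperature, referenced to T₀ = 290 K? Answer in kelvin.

143 K

F = 10^(1.74/10) = 1.49279
T_e = (F − 1)·T₀ = (1.49279 − 1) × 290 = 143 K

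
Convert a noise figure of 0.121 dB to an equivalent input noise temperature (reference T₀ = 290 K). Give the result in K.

8.19 K

F = 10^(0.121/10) = 1.02825
T_e = (F − 1)·T₀ = (1.02825 − 1) × 290 = 8.19 K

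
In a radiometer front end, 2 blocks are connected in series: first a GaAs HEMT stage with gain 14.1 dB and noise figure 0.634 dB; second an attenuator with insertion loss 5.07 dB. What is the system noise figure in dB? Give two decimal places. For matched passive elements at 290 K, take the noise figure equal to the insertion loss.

0.95 dB

Convert to linear (a loss of L dB is a gain of −L dB): F_i = 10^(NF_i/10), G_i = 10^(G_i,dB/10)
  Stage 1: F_1 = 10^(0.634/10) = 1.157, G_1 = 10^(14.1/10) = 25.70
  Stage 2: F_2 = 10^(5.07/10) = 3.214, G_2 = 10^(−5.07/10) = 0.3112
Friis cascade:
  F = 1.157 + (3.214 − 1)/25.70 = 1.243
NF = 10 log₁₀(1.243) = 0.95 dB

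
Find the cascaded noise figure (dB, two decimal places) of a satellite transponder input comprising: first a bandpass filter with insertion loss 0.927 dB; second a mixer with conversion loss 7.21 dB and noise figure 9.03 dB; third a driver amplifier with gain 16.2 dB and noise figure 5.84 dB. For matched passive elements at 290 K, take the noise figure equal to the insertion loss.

14.53 dB

Convert to linear (a loss of L dB is a gain of −L dB): F_i = 10^(NF_i/10), G_i = 10^(G_i,dB/10)
  Stage 1: F_1 = 10^(0.927/10) = 1.238, G_1 = 10^(−0.927/10) = 0.8078
  Stage 2: F_2 = 10^(9.03/10) = 7.998, G_2 = 10^(−7.21/10) = 0.1901
  Stage 3: F_3 = 10^(5.84/10) = 3.837, G_3 = 10^(16.2/10) = 41.69
Friis cascade:
  F = 1.238 + (7.998 − 1)/0.8078 + (3.837 − 1)/0.1536 = 28.38
NF = 10 log₁₀(28.38) = 14.53 dB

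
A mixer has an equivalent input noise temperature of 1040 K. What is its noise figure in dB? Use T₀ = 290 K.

F = 1 + T_e/T₀ = 1 + 1040/290 = 4.58621
NF = 10 log₁₀(4.58621) = 6.61 dB

6.61 dB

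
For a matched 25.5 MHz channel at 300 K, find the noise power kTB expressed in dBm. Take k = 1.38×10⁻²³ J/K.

−99.8 dBm

P_n = kTB = 1.38×10⁻²³ × 300 × 2.55×10⁷ = 1.06×10⁻¹³ W
In dBm: 10 log₁₀(1.06×10⁻¹³ / 10⁻³) = −99.8 dBm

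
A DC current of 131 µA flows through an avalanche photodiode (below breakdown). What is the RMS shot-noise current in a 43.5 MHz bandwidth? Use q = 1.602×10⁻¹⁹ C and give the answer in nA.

42.7 nA

I_n = √(2qI·B)
2qI·B = 2 × 1.602×10⁻¹⁹ × 1.31×10⁻⁴ × 4.35×10⁷ = 1.83×10⁻¹⁵ A²
I_n = √(1.83×10⁻¹⁵) = 4.27×10⁻⁸ A = 42.7 nA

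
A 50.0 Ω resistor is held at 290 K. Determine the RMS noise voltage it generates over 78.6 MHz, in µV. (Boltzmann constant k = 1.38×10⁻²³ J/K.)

V_n = √(4kTRB)
4kTRB = 4 × 1.38×10⁻²³ × 290 × 5.00×10¹ × 7.86×10⁷ = 6.29×10⁻¹¹ V²
V_n = √(6.29×10⁻¹¹) = 7.93×10⁻⁶ V = 7.93 µV

7.93 µV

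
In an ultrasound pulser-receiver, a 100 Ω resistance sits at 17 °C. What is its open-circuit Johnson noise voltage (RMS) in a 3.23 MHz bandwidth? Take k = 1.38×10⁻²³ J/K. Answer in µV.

T = 17 °C + 273.15 = 290.15 K
V_n = √(4kTRB)
4kTRB = 4 × 1.38×10⁻²³ × 290.15 × 1.00×10² × 3.23×10⁶ = 5.17×10⁻¹² V²
V_n = √(5.17×10⁻¹²) = 2.27×10⁻⁶ V = 2.27 µV

2.27 µV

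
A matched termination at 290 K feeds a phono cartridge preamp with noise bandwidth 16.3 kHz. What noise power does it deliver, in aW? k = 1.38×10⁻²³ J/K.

P_n = kTB = 1.38×10⁻²³ × 290 × 1.63×10⁴ = 6.52×10⁻¹⁷ W = 65.2 aW

65.2 aW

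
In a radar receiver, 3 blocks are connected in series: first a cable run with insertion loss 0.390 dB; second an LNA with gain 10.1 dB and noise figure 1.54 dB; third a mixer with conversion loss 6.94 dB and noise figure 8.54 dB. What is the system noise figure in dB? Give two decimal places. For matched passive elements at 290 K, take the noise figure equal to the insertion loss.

3.46 dB

Convert to linear (a loss of L dB is a gain of −L dB): F_i = 10^(NF_i/10), G_i = 10^(G_i,dB/10)
  Stage 1: F_1 = 10^(0.390/10) = 1.094, G_1 = 10^(−0.390/10) = 0.9141
  Stage 2: F_2 = 10^(1.54/10) = 1.426, G_2 = 10^(10.1/10) = 10.23
  Stage 3: F_3 = 10^(8.54/10) = 7.145, G_3 = 10^(−6.94/10) = 0.2023
Friis cascade:
  F = 1.094 + (1.426 − 1)/0.9141 + (7.145 − 1)/9.354 = 2.216
NF = 10 log₁₀(2.216) = 3.46 dB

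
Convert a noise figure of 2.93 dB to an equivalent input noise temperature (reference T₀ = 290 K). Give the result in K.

F = 10^(2.93/10) = 1.96336
T_e = (F − 1)·T₀ = (1.96336 − 1) × 290 = 279 K

279 K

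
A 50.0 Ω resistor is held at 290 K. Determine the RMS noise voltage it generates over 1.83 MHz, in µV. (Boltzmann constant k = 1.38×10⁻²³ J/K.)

1.21 µV

V_n = √(4kTRB)
4kTRB = 4 × 1.38×10⁻²³ × 290 × 5.00×10¹ × 1.83×10⁶ = 1.46×10⁻¹² V²
V_n = √(1.46×10⁻¹²) = 1.21×10⁻⁶ V = 1.21 µV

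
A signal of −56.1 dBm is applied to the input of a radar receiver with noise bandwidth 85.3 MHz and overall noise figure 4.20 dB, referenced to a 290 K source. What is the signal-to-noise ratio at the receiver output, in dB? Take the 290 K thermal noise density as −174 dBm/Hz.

34.4 dB

Noise floor: N = −174 + 10 log₁₀(B) + NF
10 log₁₀(8.53×10⁷) = 79.31 dB
N = −174 + 79.31 + 4.20 = −90.49 dBm
SNR = P_sig − N = −56.1 − (−90.49) = 34.39 dB → 34.4 dB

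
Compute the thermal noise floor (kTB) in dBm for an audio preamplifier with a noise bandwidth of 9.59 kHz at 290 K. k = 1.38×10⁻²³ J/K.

−134.2 dBm

P_n = kTB = 1.38×10⁻²³ × 290 × 9.59×10³ = 3.84×10⁻¹⁷ W
In dBm: 10 log₁₀(3.84×10⁻¹⁷ / 10⁻³) = −134.2 dBm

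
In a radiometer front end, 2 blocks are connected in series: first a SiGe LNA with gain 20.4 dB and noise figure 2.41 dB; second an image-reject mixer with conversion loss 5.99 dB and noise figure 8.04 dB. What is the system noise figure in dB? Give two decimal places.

2.53 dB

Convert to linear (a loss of L dB is a gain of −L dB): F_i = 10^(NF_i/10), G_i = 10^(G_i,dB/10)
  Stage 1: F_1 = 10^(2.41/10) = 1.742, G_1 = 10^(20.4/10) = 109.6
  Stage 2: F_2 = 10^(8.04/10) = 6.368, G_2 = 10^(−5.99/10) = 0.2518
Friis cascade:
  F = 1.742 + (6.368 − 1)/109.6 = 1.791
NF = 10 log₁₀(1.791) = 2.53 dB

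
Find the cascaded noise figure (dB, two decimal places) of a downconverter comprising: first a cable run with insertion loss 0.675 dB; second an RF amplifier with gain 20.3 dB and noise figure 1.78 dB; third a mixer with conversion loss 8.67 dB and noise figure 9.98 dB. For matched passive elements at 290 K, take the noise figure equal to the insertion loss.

Convert to linear (a loss of L dB is a gain of −L dB): F_i = 10^(NF_i/10), G_i = 10^(G_i,dB/10)
  Stage 1: F_1 = 10^(0.675/10) = 1.168, G_1 = 10^(−0.675/10) = 0.8561
  Stage 2: F_2 = 10^(1.78/10) = 1.507, G_2 = 10^(20.3/10) = 107.2
  Stage 3: F_3 = 10^(9.98/10) = 9.954, G_3 = 10^(−8.67/10) = 0.1358
Friis cascade:
  F = 1.168 + (1.507 − 1)/0.8561 + (9.954 − 1)/91.73 = 1.858
NF = 10 log₁₀(1.858) = 2.69 dB

2.69 dB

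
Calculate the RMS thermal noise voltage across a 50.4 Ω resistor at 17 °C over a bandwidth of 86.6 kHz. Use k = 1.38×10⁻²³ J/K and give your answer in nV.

264 nV

T = 17 °C + 273.15 = 290.15 K
V_n = √(4kTRB)
4kTRB = 4 × 1.38×10⁻²³ × 290.15 × 5.04×10¹ × 8.66×10⁴ = 6.99×10⁻¹⁴ V²
V_n = √(6.99×10⁻¹⁴) = 2.64×10⁻⁷ V = 264 nV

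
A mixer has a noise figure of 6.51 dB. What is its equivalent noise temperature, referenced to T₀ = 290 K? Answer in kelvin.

F = 10^(6.51/10) = 4.47713
T_e = (F − 1)·T₀ = (4.47713 − 1) × 290 = 1008 K

1008 K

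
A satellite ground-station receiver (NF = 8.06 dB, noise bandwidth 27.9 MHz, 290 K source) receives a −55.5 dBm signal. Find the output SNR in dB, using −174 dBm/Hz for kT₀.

36.0 dB

Noise floor: N = −174 + 10 log₁₀(B) + NF
10 log₁₀(2.79×10⁷) = 74.46 dB
N = −174 + 74.46 + 8.06 = −91.48 dBm
SNR = P_sig − N = −55.5 − (−91.48) = 35.98 dB → 36.0 dB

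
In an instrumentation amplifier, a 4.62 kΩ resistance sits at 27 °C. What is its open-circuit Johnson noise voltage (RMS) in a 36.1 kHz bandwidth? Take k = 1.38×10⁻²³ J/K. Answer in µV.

1.66 µV

T = 27 °C + 273.15 = 300.15 K
V_n = √(4kTRB)
4kTRB = 4 × 1.38×10⁻²³ × 300.15 × 4.62×10³ × 3.61×10⁴ = 2.76×10⁻¹² V²
V_n = √(2.76×10⁻¹²) = 1.66×10⁻⁶ V = 1.66 µV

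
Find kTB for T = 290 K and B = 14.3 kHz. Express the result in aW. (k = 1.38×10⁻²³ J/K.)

P_n = kTB = 1.38×10⁻²³ × 290 × 1.43×10⁴ = 5.72×10⁻¹⁷ W = 57.2 aW

57.2 aW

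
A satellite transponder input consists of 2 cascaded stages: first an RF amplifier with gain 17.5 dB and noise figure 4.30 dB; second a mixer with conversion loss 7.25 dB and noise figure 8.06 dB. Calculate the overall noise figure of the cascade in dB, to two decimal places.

Convert to linear (a loss of L dB is a gain of −L dB): F_i = 10^(NF_i/10), G_i = 10^(G_i,dB/10)
  Stage 1: F_1 = 10^(4.30/10) = 2.692, G_1 = 10^(17.5/10) = 56.23
  Stage 2: F_2 = 10^(8.06/10) = 6.397, G_2 = 10^(−7.25/10) = 0.1884
Friis cascade:
  F = 2.692 + (6.397 − 1)/56.23 = 2.788
NF = 10 log₁₀(2.788) = 4.45 dB

4.45 dB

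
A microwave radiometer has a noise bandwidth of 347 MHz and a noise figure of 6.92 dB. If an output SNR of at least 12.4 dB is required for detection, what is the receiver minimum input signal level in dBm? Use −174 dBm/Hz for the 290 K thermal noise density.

Sensitivity = −174 + 10 log₁₀(B) + NF + SNR_min
= −174 + 85.4 + 6.92 + 12.4
= −69.28 dBm → −69.3 dBm

−69.3 dBm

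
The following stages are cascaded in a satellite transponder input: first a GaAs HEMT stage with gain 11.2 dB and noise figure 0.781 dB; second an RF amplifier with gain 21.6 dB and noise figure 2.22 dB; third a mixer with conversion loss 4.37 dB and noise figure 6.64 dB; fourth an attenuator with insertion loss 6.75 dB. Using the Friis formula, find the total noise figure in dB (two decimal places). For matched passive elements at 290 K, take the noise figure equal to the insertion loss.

Convert to linear (a loss of L dB is a gain of −L dB): F_i = 10^(NF_i/10), G_i = 10^(G_i,dB/10)
  Stage 1: F_1 = 10^(0.781/10) = 1.197, G_1 = 10^(11.2/10) = 13.18
  Stage 2: F_2 = 10^(2.22/10) = 1.667, G_2 = 10^(21.6/10) = 144.5
  Stage 3: F_3 = 10^(6.64/10) = 4.613, G_3 = 10^(−4.37/10) = 0.3656
  Stage 4: F_4 = 10^(6.75/10) = 4.732, G_4 = 10^(−6.75/10) = 0.2113
Friis cascade:
  F = 1.197 + (1.667 − 1)/13.18 + (4.613 − 1)/1905 + (4.732 − 1)/696.6 = 1.255
NF = 10 log₁₀(1.255) = 0.99 dB

0.99 dB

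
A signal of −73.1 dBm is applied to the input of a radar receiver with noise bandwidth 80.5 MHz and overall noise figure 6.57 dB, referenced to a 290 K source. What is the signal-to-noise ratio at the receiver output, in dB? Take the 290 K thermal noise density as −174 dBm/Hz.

Noise floor: N = −174 + 10 log₁₀(B) + NF
10 log₁₀(8.05×10⁷) = 79.06 dB
N = −174 + 79.06 + 6.57 = −88.37 dBm
SNR = P_sig − N = −73.1 − (−88.37) = 15.27 dB → 15.3 dB

15.3 dB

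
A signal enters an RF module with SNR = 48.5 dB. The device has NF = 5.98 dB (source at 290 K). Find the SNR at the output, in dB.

42.52 dB

By definition F = SNR_in/SNR_out, so in dB: SNR_out = SNR_in − NF
SNR_out = 48.5 − 5.98 = 42.52 dB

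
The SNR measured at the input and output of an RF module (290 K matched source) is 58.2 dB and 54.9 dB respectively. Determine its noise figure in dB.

3.3 dB

NF (dB) = SNR_in(dB) − SNR_out(dB) when the source is at T₀
NF = 58.2 − 54.9 = 3.3 dB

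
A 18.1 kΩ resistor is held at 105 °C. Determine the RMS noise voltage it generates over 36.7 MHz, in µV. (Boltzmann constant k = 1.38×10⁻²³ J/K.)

118 µV

T = 105 °C + 273.15 = 378.15 K
V_n = √(4kTRB)
4kTRB = 4 × 1.38×10⁻²³ × 378.15 × 1.81×10⁴ × 3.67×10⁷ = 1.39×10⁻⁸ V²
V_n = √(1.39×10⁻⁸) = 1.18×10⁻⁴ V = 118 µV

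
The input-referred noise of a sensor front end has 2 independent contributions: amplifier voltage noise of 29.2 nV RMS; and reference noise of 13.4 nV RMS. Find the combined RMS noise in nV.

Uncorrelated sources add in power (mean-square): V_tot = √(ΣV_i²)
V_tot = √[(2.92×10⁻⁸)² + (1.34×10⁻⁸)²] = 3.21×10⁻⁸ V = 32.1 nV

32.1 nV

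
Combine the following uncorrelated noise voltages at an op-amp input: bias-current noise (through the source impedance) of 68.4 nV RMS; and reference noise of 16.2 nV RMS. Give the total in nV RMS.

70.3 nV

Uncorrelated sources add in power (mean-square): V_tot = √(ΣV_i²)
V_tot = √[(6.84×10⁻⁸)² + (1.62×10⁻⁸)²] = 7.03×10⁻⁸ V = 70.3 nV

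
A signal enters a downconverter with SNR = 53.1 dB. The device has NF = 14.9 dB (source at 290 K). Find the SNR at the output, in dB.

By definition F = SNR_in/SNR_out, so in dB: SNR_out = SNR_in − NF
SNR_out = 53.1 − 14.9 = 38.2 dB

38.2 dB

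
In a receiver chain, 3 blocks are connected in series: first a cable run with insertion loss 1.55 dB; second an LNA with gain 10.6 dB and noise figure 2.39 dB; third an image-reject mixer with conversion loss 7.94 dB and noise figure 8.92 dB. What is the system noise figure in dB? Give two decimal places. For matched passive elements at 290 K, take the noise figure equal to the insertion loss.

Convert to linear (a loss of L dB is a gain of −L dB): F_i = 10^(NF_i/10), G_i = 10^(G_i,dB/10)
  Stage 1: F_1 = 10^(1.55/10) = 1.429, G_1 = 10^(−1.55/10) = 0.6998
  Stage 2: F_2 = 10^(2.39/10) = 1.734, G_2 = 10^(10.6/10) = 11.48
  Stage 3: F_3 = 10^(8.92/10) = 7.798, G_3 = 10^(−7.94/10) = 0.1607
Friis cascade:
  F = 1.429 + (1.734 − 1)/0.6998 + (7.798 − 1)/8.035 = 3.323
NF = 10 log₁₀(3.323) = 5.22 dB

5.22 dB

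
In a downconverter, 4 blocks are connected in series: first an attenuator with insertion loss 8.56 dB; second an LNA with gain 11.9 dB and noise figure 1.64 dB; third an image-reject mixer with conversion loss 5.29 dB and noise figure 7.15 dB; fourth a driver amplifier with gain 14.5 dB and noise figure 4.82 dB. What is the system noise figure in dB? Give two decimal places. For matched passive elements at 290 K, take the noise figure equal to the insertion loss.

11.93 dB

Convert to linear (a loss of L dB is a gain of −L dB): F_i = 10^(NF_i/10), G_i = 10^(G_i,dB/10)
  Stage 1: F_1 = 10^(8.56/10) = 7.178, G_1 = 10^(−8.56/10) = 0.1393
  Stage 2: F_2 = 10^(1.64/10) = 1.459, G_2 = 10^(11.9/10) = 15.49
  Stage 3: F_3 = 10^(7.15/10) = 5.188, G_3 = 10^(−5.29/10) = 0.2958
  Stage 4: F_4 = 10^(4.82/10) = 3.034, G_4 = 10^(14.5/10) = 28.18
Friis cascade:
  F = 7.178 + (1.459 − 1)/0.1393 + (5.188 − 1)/2.158 + (3.034 − 1)/0.6383 = 15.60
NF = 10 log₁₀(15.60) = 11.93 dB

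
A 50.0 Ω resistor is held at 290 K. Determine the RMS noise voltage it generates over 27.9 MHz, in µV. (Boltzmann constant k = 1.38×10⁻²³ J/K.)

V_n = √(4kTRB)
4kTRB = 4 × 1.38×10⁻²³ × 290 × 5.00×10¹ × 2.79×10⁷ = 2.23×10⁻¹¹ V²
V_n = √(2.23×10⁻¹¹) = 4.73×10⁻⁶ V = 4.73 µV

4.73 µV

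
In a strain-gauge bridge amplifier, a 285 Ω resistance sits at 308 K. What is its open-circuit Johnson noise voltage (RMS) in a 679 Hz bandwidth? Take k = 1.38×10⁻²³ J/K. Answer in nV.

V_n = √(4kTRB)
4kTRB = 4 × 1.38×10⁻²³ × 308 × 2.85×10² × 6.79×10² = 3.29×10⁻¹⁵ V²
V_n = √(3.29×10⁻¹⁵) = 5.74×10⁻⁸ V = 57.4 nV

57.4 nV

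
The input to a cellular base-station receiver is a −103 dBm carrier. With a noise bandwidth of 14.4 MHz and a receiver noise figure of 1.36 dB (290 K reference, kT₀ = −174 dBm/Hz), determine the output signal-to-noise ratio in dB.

Noise floor: N = −174 + 10 log₁₀(B) + NF
10 log₁₀(1.44×10⁷) = 71.58 dB
N = −174 + 71.58 + 1.36 = −101.06 dBm
SNR = P_sig − N = −103 − (−101.06) = −1.94 dB → −1.9 dB

−1.9 dB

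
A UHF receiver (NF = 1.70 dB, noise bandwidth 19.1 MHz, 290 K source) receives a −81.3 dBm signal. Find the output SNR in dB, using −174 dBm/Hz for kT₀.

Noise floor: N = −174 + 10 log₁₀(B) + NF
10 log₁₀(1.91×10⁷) = 72.81 dB
N = −174 + 72.81 + 1.70 = −99.49 dBm
SNR = P_sig − N = −81.3 − (−99.49) = 18.19 dB → 18.2 dB

18.2 dB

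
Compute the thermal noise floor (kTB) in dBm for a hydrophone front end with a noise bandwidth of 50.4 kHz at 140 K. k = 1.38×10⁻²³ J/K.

−130.1 dBm

P_n = kTB = 1.38×10⁻²³ × 140 × 5.04×10⁴ = 9.74×10⁻¹⁷ W
In dBm: 10 log₁₀(9.74×10⁻¹⁷ / 10⁻³) = −130.1 dBm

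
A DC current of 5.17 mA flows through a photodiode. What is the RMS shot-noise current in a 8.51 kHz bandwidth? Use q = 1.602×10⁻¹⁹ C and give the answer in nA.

3.75 nA

I_n = √(2qI·B)
2qI·B = 2 × 1.602×10⁻¹⁹ × 5.17×10⁻³ × 8.51×10³ = 1.41×10⁻¹⁷ A²
I_n = √(1.41×10⁻¹⁷) = 3.75×10⁻⁹ A = 3.75 nA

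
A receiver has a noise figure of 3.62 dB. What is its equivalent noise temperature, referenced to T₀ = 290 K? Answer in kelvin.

F = 10^(3.62/10) = 2.30144
T_e = (F − 1)·T₀ = (2.30144 − 1) × 290 = 377 K

377 K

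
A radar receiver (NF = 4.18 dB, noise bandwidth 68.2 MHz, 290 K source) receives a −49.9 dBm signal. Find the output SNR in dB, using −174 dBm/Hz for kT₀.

Noise floor: N = −174 + 10 log₁₀(B) + NF
10 log₁₀(6.82×10⁷) = 78.34 dB
N = −174 + 78.34 + 4.18 = −91.48 dBm
SNR = P_sig − N = −49.9 − (−91.48) = 41.58 dB → 41.6 dB

41.6 dB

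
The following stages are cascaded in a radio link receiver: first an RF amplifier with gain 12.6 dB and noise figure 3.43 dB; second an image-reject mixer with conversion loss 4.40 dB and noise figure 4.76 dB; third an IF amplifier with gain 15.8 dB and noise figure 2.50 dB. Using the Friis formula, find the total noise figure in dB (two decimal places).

3.86 dB

Convert to linear (a loss of L dB is a gain of −L dB): F_i = 10^(NF_i/10), G_i = 10^(G_i,dB/10)
  Stage 1: F_1 = 10^(3.43/10) = 2.203, G_1 = 10^(12.6/10) = 18.20
  Stage 2: F_2 = 10^(4.76/10) = 2.992, G_2 = 10^(−4.40/10) = 0.3631
  Stage 3: F_3 = 10^(2.50/10) = 1.778, G_3 = 10^(15.8/10) = 38.02
Friis cascade:
  F = 2.203 + (2.992 − 1)/18.20 + (1.778 − 1)/6.607 = 2.430
NF = 10 log₁₀(2.430) = 3.86 dB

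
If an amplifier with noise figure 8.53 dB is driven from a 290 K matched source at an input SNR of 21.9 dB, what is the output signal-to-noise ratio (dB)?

By definition F = SNR_in/SNR_out, so in dB: SNR_out = SNR_in − NF
SNR_out = 21.9 − 8.53 = 13.37 dB

13.37 dB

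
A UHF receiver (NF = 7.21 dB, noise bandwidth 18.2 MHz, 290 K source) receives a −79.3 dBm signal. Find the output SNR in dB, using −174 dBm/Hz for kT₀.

Noise floor: N = −174 + 10 log₁₀(B) + NF
10 log₁₀(1.82×10⁷) = 72.6 dB
N = −174 + 72.6 + 7.21 = −94.19 dBm
SNR = P_sig − N = −79.3 − (−94.19) = 14.89 dB → 14.9 dB

14.9 dB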